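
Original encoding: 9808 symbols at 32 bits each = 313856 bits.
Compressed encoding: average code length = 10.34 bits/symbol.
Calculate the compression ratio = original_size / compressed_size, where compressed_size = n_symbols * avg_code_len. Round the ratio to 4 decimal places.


original_size = n_symbols * orig_bits = 9808 * 32 = 313856 bits
compressed_size = n_symbols * avg_code_len = 9808 * 10.34 = 101414.72 bits
ratio = original_size / compressed_size = 313856 / 101414.72 = 3.0948

Compression ratio = 3.0948


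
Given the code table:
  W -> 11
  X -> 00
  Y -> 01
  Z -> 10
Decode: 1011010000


Decoding:
10 -> Z
11 -> W
01 -> Y
00 -> X
00 -> X


Result: ZWYXX


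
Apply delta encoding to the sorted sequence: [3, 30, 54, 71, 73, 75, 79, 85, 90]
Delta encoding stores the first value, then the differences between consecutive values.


First value: 3
Deltas:
  30 - 3 = 27
  54 - 30 = 24
  71 - 54 = 17
  73 - 71 = 2
  75 - 73 = 2
  79 - 75 = 4
  85 - 79 = 6
  90 - 85 = 5


Delta encoded: [3, 27, 24, 17, 2, 2, 4, 6, 5]


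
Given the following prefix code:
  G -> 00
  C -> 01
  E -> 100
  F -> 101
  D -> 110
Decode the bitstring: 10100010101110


Decoding step by step:
Bits 101 -> F
Bits 00 -> G
Bits 01 -> C
Bits 01 -> C
Bits 01 -> C
Bits 110 -> D


Decoded message: FGCCCD


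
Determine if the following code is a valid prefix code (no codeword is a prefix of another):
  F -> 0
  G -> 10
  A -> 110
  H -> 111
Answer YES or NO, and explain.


Checking each pair (does one codeword prefix another?):
  F='0' vs G='10': no prefix
  F='0' vs A='110': no prefix
  F='0' vs H='111': no prefix
  G='10' vs F='0': no prefix
  G='10' vs A='110': no prefix
  G='10' vs H='111': no prefix
  A='110' vs F='0': no prefix
  A='110' vs G='10': no prefix
  A='110' vs H='111': no prefix
  H='111' vs F='0': no prefix
  H='111' vs G='10': no prefix
  H='111' vs A='110': no prefix
No violation found over all pairs.

YES -- this is a valid prefix code. No codeword is a prefix of any other codeword.


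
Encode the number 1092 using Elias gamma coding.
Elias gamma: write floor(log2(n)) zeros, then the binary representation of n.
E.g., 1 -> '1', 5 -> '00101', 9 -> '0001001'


num_bits = floor(log2(1092)) + 1 = 11
leading_zeros = num_bits - 1 = 10
binary(1092) = 10001000100

Elias gamma(1092) = '0000000000' + '10001000100' = 000000000010001000100 (21 bits)


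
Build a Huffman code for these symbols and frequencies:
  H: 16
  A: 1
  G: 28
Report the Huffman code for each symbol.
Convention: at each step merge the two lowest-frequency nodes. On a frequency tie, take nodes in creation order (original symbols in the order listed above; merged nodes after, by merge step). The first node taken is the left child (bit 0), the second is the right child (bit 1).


Huffman tree construction:
Step 1: Merge A(1) + H(16) = 17
Step 2: Merge (A+H)(17) + G(28) = 45
Read each symbol's code off the tree from the root (left child = 0, right child = 1).

Codes:
  H: 01 (length 2)
  A: 00 (length 2)
  G: 1 (length 1)
Average code length: 62/45 = 1.3778 bits/symbol


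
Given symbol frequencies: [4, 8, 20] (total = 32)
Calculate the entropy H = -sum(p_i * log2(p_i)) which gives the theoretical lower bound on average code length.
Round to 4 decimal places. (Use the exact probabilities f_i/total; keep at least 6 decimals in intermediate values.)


Per-symbol terms -p_i * log2(p_i) with p_i = f_i/32:
  p = 4/32 = 0.125000: log2(p) = -3.000000, -p*log2(p) = 0.375000
  p = 8/32 = 0.250000: log2(p) = -2.000000, -p*log2(p) = 0.500000
  p = 20/32 = 0.625000: log2(p) = -0.678072, -p*log2(p) = 0.423795
H = 0.375000 + 0.500000 + 0.423795 = 1.298795

H = 1.2988 bits/symbol


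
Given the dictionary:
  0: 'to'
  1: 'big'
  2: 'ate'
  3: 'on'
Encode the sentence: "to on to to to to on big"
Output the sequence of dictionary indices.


Look up each word in the dictionary:
  'to' -> 0
  'on' -> 3
  'to' -> 0
  'to' -> 0
  'to' -> 0
  'to' -> 0
  'on' -> 3
  'big' -> 1

Encoded: [0, 3, 0, 0, 0, 0, 3, 1]


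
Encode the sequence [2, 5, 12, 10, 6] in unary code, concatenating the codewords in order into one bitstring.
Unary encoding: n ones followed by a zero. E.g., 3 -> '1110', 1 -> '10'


Encode each number as n ones followed by a terminating 0:
  2 -> 110 (3 bits)
  5 -> 111110 (6 bits)
  12 -> 1111111111110 (13 bits)
  10 -> 11111111110 (11 bits)
  6 -> 1111110 (7 bits)
Total length = 3 + 6 + 13 + 11 + 7 = 40 bits.

Unary([2, 5, 12, 10, 6]) = 1101111101111111111110111111111101111110 (40 bits)


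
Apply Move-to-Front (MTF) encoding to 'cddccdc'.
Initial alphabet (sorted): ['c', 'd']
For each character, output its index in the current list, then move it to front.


MTF encoding:
'c': index 0 in ['c', 'd'] -> ['c', 'd']
'd': index 1 in ['c', 'd'] -> ['d', 'c']
'd': index 0 in ['d', 'c'] -> ['d', 'c']
'c': index 1 in ['d', 'c'] -> ['c', 'd']
'c': index 0 in ['c', 'd'] -> ['c', 'd']
'd': index 1 in ['c', 'd'] -> ['d', 'c']
'c': index 1 in ['d', 'c'] -> ['c', 'd']


Output: [0, 1, 0, 1, 0, 1, 1]


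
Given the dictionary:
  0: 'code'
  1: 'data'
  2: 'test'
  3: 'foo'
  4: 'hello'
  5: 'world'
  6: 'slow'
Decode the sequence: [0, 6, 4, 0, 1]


Look up each index in the dictionary:
  0 -> 'code'
  6 -> 'slow'
  4 -> 'hello'
  0 -> 'code'
  1 -> 'data'

Decoded: "code slow hello code data"


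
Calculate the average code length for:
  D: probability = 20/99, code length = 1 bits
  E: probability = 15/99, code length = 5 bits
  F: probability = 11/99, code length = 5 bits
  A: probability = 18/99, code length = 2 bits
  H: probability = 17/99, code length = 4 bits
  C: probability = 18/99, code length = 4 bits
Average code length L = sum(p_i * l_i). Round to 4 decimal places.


Weighted contributions p_i * l_i:
  D: (20/99) * 1 = 20/99
  E: (15/99) * 5 = 75/99
  F: (11/99) * 5 = 55/99
  A: (18/99) * 2 = 36/99
  H: (17/99) * 4 = 68/99
  C: (18/99) * 4 = 72/99
Sum = (20 + 75 + 55 + 36 + 68 + 72)/99 = 326/99

L = 326/99 = 3.2929 bits/symbol


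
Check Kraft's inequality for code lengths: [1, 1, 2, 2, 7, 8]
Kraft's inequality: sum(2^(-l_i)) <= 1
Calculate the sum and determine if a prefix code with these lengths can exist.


Sum = 2^(-1) + 2^(-1) + 2^(-2) + 2^(-2) + 2^(-7) + 2^(-8)
    = 0.5 + 0.5 + 0.25 + 0.25 + 0.0078125 + 0.00390625
    = 387/256 = 1.51171875
Since 1.51171875 > 1, Kraft's inequality is NOT satisfied.
A prefix code with these lengths CANNOT exist.

Kraft sum = 1.51171875. Not satisfied.


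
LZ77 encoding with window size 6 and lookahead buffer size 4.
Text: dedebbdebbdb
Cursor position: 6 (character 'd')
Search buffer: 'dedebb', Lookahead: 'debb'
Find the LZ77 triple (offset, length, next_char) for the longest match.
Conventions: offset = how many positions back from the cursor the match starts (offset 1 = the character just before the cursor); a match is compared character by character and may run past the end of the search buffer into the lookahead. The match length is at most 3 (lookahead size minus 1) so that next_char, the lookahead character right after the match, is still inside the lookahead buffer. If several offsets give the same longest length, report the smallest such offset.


Try each offset into the search buffer:
  offset=1 (pos 5, char 'b'): match length 0
  offset=2 (pos 4, char 'b'): match length 0
  offset=3 (pos 3, char 'e'): match length 0
  offset=4 (pos 2, char 'd'): match length 3
  offset=5 (pos 1, char 'e'): match length 0
  offset=6 (pos 0, char 'd'): match length 2
Longest match has length 3 at offset 4.
next_char = character at position 6 + 3 = 9 -> 'b'

Best match: offset=4, length=3 (matching 'deb' starting at position 2)
LZ77 triple: (4, 3, 'b')


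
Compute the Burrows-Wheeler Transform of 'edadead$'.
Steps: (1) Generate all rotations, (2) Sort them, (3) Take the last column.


Rotations (sorted):
  0: $edadead -> last char: d
  1: ad$edade -> last char: e
  2: adead$ed -> last char: d
  3: d$edadea -> last char: a
  4: dadead$e -> last char: e
  5: dead$eda -> last char: a
  6: ead$edad -> last char: d
  7: edadead$ -> last char: $


BWT = dedaead$


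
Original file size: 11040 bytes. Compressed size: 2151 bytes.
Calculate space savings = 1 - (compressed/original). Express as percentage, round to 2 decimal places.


ratio = compressed/original = 2151/11040 = 0.194837
savings = 1 - ratio = 1 - 0.194837 = 0.805163
as a percentage: 0.805163 * 100 = 80.52%

Space savings = 1 - 2151/11040 = 80.52%


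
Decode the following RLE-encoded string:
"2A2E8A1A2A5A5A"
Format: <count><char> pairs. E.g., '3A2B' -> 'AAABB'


Expanding each <count><char> pair:
  2A -> 'AA'
  2E -> 'EE'
  8A -> 'AAAAAAAA'
  1A -> 'A'
  2A -> 'AA'
  5A -> 'AAAAA'
  5A -> 'AAAAA'

Decoded = AAEEAAAAAAAAAAAAAAAAAAAAA


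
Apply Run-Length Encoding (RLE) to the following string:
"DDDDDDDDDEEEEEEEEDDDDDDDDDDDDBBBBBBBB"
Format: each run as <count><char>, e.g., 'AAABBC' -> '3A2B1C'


Scanning runs left to right:
  i=0: run of 'D' x 9 -> '9D'
  i=9: run of 'E' x 8 -> '8E'
  i=17: run of 'D' x 12 -> '12D'
  i=29: run of 'B' x 8 -> '8B'

RLE = 9D8E12D8B


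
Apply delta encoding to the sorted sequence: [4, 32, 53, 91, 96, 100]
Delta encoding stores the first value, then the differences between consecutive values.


First value: 4
Deltas:
  32 - 4 = 28
  53 - 32 = 21
  91 - 53 = 38
  96 - 91 = 5
  100 - 96 = 4


Delta encoded: [4, 28, 21, 38, 5, 4]


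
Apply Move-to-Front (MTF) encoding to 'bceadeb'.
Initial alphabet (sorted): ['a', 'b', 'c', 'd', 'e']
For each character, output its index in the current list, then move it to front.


MTF encoding:
'b': index 1 in ['a', 'b', 'c', 'd', 'e'] -> ['b', 'a', 'c', 'd', 'e']
'c': index 2 in ['b', 'a', 'c', 'd', 'e'] -> ['c', 'b', 'a', 'd', 'e']
'e': index 4 in ['c', 'b', 'a', 'd', 'e'] -> ['e', 'c', 'b', 'a', 'd']
'a': index 3 in ['e', 'c', 'b', 'a', 'd'] -> ['a', 'e', 'c', 'b', 'd']
'd': index 4 in ['a', 'e', 'c', 'b', 'd'] -> ['d', 'a', 'e', 'c', 'b']
'e': index 2 in ['d', 'a', 'e', 'c', 'b'] -> ['e', 'd', 'a', 'c', 'b']
'b': index 4 in ['e', 'd', 'a', 'c', 'b'] -> ['b', 'e', 'd', 'a', 'c']


Output: [1, 2, 4, 3, 4, 2, 4]


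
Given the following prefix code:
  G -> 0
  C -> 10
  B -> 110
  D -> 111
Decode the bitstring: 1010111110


Decoding step by step:
Bits 10 -> C
Bits 10 -> C
Bits 111 -> D
Bits 110 -> B


Decoded message: CCDB


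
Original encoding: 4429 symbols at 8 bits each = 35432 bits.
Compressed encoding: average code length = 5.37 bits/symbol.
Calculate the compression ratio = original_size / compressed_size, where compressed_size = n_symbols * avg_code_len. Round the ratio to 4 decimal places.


original_size = n_symbols * orig_bits = 4429 * 8 = 35432 bits
compressed_size = n_symbols * avg_code_len = 4429 * 5.37 = 23783.73 bits
ratio = original_size / compressed_size = 35432 / 23783.73 = 1.4898

Compression ratio = 1.4898


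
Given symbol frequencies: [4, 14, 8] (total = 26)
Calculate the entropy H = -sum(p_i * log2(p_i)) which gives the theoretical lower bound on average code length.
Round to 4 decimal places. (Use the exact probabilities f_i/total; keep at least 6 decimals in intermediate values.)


Per-symbol terms -p_i * log2(p_i) with p_i = f_i/26:
  p = 4/26 = 0.153846: log2(p) = -2.700440, -p*log2(p) = 0.415452
  p = 14/26 = 0.538462: log2(p) = -0.893085, -p*log2(p) = 0.480892
  p = 8/26 = 0.307692: log2(p) = -1.700440, -p*log2(p) = 0.523212
H = 0.415452 + 0.480892 + 0.523212 = 1.419556

H = 1.4196 bits/symbol


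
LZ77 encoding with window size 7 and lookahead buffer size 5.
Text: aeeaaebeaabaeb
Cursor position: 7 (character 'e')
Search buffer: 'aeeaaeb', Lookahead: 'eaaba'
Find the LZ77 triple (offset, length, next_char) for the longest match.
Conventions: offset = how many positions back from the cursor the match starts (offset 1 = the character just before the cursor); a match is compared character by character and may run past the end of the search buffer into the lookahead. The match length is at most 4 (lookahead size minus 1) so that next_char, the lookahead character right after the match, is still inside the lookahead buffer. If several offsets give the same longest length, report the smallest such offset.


Try each offset into the search buffer:
  offset=1 (pos 6, char 'b'): match length 0
  offset=2 (pos 5, char 'e'): match length 1
  offset=3 (pos 4, char 'a'): match length 0
  offset=4 (pos 3, char 'a'): match length 0
  offset=5 (pos 2, char 'e'): match length 3
  offset=6 (pos 1, char 'e'): match length 1
  offset=7 (pos 0, char 'a'): match length 0
Longest match has length 3 at offset 5.
next_char = character at position 7 + 3 = 10 -> 'b'

Best match: offset=5, length=3 (matching 'eaa' starting at position 2)
LZ77 triple: (5, 3, 'b')


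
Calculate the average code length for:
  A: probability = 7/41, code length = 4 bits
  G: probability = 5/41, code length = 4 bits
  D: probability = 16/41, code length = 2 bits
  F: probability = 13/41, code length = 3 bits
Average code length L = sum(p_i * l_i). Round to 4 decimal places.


Weighted contributions p_i * l_i:
  A: (7/41) * 4 = 28/41
  G: (5/41) * 4 = 20/41
  D: (16/41) * 2 = 32/41
  F: (13/41) * 3 = 39/41
Sum = (28 + 20 + 32 + 39)/41 = 119/41

L = 119/41 = 2.9024 bits/symbol


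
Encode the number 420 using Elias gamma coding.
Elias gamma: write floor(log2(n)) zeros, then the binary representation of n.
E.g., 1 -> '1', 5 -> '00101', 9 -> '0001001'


num_bits = floor(log2(420)) + 1 = 9
leading_zeros = num_bits - 1 = 8
binary(420) = 110100100

Elias gamma(420) = '00000000' + '110100100' = 00000000110100100 (17 bits)


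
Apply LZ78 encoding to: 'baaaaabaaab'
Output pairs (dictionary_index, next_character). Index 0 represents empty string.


LZ78 encoding steps:
Dictionary: {0: ''}
Step 1: w='' (idx 0), next='b' -> output (0, 'b'), add 'b' as idx 1
Step 2: w='' (idx 0), next='a' -> output (0, 'a'), add 'a' as idx 2
Step 3: w='a' (idx 2), next='a' -> output (2, 'a'), add 'aa' as idx 3
Step 4: w='aa' (idx 3), next='b' -> output (3, 'b'), add 'aab' as idx 4
Step 5: w='aa' (idx 3), next='a' -> output (3, 'a'), add 'aaa' as idx 5
Step 6: w='b' (idx 1), end of input -> output (1, '')


Encoded: [(0, 'b'), (0, 'a'), (2, 'a'), (3, 'b'), (3, 'a'), (1, '')]


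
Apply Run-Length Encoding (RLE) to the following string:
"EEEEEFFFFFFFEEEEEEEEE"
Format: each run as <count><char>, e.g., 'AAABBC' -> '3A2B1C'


Scanning runs left to right:
  i=0: run of 'E' x 5 -> '5E'
  i=5: run of 'F' x 7 -> '7F'
  i=12: run of 'E' x 9 -> '9E'

RLE = 5E7F9E


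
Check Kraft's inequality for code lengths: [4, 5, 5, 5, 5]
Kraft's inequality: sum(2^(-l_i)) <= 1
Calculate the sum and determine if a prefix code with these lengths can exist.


Sum = 2^(-4) + 2^(-5) + 2^(-5) + 2^(-5) + 2^(-5)
    = 0.0625 + 0.03125 + 0.03125 + 0.03125 + 0.03125
    = 6/32 = 0.1875
Since 0.1875 <= 1, Kraft's inequality IS satisfied.
A prefix code with these lengths CAN exist.

Kraft sum = 0.1875. Satisfied.


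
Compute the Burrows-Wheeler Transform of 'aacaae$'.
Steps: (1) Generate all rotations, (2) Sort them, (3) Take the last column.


Rotations (sorted):
  0: $aacaae -> last char: e
  1: aacaae$ -> last char: $
  2: aae$aac -> last char: c
  3: acaae$a -> last char: a
  4: ae$aaca -> last char: a
  5: caae$aa -> last char: a
  6: e$aacaa -> last char: a


BWT = e$caaaa


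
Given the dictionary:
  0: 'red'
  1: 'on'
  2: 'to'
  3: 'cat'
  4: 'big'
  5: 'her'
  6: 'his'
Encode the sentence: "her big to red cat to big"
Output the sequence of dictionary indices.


Look up each word in the dictionary:
  'her' -> 5
  'big' -> 4
  'to' -> 2
  'red' -> 0
  'cat' -> 3
  'to' -> 2
  'big' -> 4

Encoded: [5, 4, 2, 0, 3, 2, 4]


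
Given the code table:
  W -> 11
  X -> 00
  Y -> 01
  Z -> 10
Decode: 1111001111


Decoding:
11 -> W
11 -> W
00 -> X
11 -> W
11 -> W


Result: WWXWW


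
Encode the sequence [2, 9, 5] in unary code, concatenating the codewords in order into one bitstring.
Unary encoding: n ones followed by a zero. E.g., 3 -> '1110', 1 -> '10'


Encode each number as n ones followed by a terminating 0:
  2 -> 110 (3 bits)
  9 -> 1111111110 (10 bits)
  5 -> 111110 (6 bits)
Total length = 3 + 10 + 6 = 19 bits.

Unary([2, 9, 5]) = 1101111111110111110 (19 bits)


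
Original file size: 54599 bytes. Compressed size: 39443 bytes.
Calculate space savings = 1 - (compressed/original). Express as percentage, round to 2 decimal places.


ratio = compressed/original = 39443/54599 = 0.722412
savings = 1 - ratio = 1 - 0.722412 = 0.277588
as a percentage: 0.277588 * 100 = 27.76%

Space savings = 1 - 39443/54599 = 27.76%


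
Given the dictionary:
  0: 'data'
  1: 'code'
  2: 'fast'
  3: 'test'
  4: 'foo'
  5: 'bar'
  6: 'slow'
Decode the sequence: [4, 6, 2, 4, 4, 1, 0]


Look up each index in the dictionary:
  4 -> 'foo'
  6 -> 'slow'
  2 -> 'fast'
  4 -> 'foo'
  4 -> 'foo'
  1 -> 'code'
  0 -> 'data'

Decoded: "foo slow fast foo foo code data"


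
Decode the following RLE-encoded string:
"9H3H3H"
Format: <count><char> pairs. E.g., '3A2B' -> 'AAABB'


Expanding each <count><char> pair:
  9H -> 'HHHHHHHHH'
  3H -> 'HHH'
  3H -> 'HHH'

Decoded = HHHHHHHHHHHHHHH


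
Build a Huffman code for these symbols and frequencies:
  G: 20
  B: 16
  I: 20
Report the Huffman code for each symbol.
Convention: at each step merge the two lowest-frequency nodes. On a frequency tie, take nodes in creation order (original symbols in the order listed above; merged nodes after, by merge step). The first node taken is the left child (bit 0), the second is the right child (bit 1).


Huffman tree construction:
Step 1: Merge B(16) + G(20) = 36
Step 2: Merge I(20) + (B+G)(36) = 56
Read each symbol's code off the tree from the root (left child = 0, right child = 1).

Codes:
  G: 11 (length 2)
  B: 10 (length 2)
  I: 0 (length 1)
Average code length: 92/56 = 1.6429 bits/symbol


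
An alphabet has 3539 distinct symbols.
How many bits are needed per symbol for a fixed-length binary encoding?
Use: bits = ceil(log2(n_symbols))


log2(3539) = 11.7891
Bracket: 2^11 = 2048 < 3539 <= 2^12 = 4096
So ceil(log2(3539)) = 12

bits = ceil(log2(3539)) = ceil(11.7891) = 12 bits


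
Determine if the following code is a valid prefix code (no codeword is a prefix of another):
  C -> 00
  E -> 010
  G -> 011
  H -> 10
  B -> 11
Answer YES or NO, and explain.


Checking each pair (does one codeword prefix another?):
  C='00' vs E='010': no prefix
  C='00' vs G='011': no prefix
  C='00' vs H='10': no prefix
  C='00' vs B='11': no prefix
  E='010' vs C='00': no prefix
  E='010' vs G='011': no prefix
  E='010' vs H='10': no prefix
  E='010' vs B='11': no prefix
  G='011' vs C='00': no prefix
  G='011' vs E='010': no prefix
  G='011' vs H='10': no prefix
  G='011' vs B='11': no prefix
  H='10' vs C='00': no prefix
  H='10' vs E='010': no prefix
  H='10' vs G='011': no prefix
  H='10' vs B='11': no prefix
  B='11' vs C='00': no prefix
  B='11' vs E='010': no prefix
  B='11' vs G='011': no prefix
  B='11' vs H='10': no prefix
No violation found over all pairs.

YES -- this is a valid prefix code. No codeword is a prefix of any other codeword.


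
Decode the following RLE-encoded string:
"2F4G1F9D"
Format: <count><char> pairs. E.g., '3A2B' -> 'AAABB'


Expanding each <count><char> pair:
  2F -> 'FF'
  4G -> 'GGGG'
  1F -> 'F'
  9D -> 'DDDDDDDDD'

Decoded = FFGGGGFDDDDDDDDD


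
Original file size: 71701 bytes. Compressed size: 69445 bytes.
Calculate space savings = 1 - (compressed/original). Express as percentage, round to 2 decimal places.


ratio = compressed/original = 69445/71701 = 0.968536
savings = 1 - ratio = 1 - 0.968536 = 0.031464
as a percentage: 0.031464 * 100 = 3.15%

Space savings = 1 - 69445/71701 = 3.15%


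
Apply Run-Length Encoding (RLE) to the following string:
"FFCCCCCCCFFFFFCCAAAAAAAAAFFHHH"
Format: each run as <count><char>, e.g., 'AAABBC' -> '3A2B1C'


Scanning runs left to right:
  i=0: run of 'F' x 2 -> '2F'
  i=2: run of 'C' x 7 -> '7C'
  i=9: run of 'F' x 5 -> '5F'
  i=14: run of 'C' x 2 -> '2C'
  i=16: run of 'A' x 9 -> '9A'
  i=25: run of 'F' x 2 -> '2F'
  i=27: run of 'H' x 3 -> '3H'

RLE = 2F7C5F2C9A2F3H


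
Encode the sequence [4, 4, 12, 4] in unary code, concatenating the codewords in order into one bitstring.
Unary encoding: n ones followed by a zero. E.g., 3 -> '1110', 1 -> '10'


Encode each number as n ones followed by a terminating 0:
  4 -> 11110 (5 bits)
  4 -> 11110 (5 bits)
  12 -> 1111111111110 (13 bits)
  4 -> 11110 (5 bits)
Total length = 5 + 5 + 13 + 5 = 28 bits.

Unary([4, 4, 12, 4]) = 1111011110111111111111011110 (28 bits)


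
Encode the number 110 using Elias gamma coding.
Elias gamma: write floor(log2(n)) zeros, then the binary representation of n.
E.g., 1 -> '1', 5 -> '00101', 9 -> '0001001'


num_bits = floor(log2(110)) + 1 = 7
leading_zeros = num_bits - 1 = 6
binary(110) = 1101110

Elias gamma(110) = '000000' + '1101110' = 0000001101110 (13 bits)


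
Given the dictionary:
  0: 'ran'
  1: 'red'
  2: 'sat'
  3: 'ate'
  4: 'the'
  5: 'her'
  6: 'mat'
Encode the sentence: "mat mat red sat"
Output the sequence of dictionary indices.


Look up each word in the dictionary:
  'mat' -> 6
  'mat' -> 6
  'red' -> 1
  'sat' -> 2

Encoded: [6, 6, 1, 2]


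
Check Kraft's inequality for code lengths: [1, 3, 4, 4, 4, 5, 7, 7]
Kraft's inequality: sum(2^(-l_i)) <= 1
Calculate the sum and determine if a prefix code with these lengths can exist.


Sum = 2^(-1) + 2^(-3) + 2^(-4) + 2^(-4) + 2^(-4) + 2^(-5) + 2^(-7) + 2^(-7)
    = 0.5 + 0.125 + 0.0625 + 0.0625 + 0.0625 + 0.03125 + 0.0078125 + 0.0078125
    = 110/128 = 0.859375
Since 0.859375 <= 1, Kraft's inequality IS satisfied.
A prefix code with these lengths CAN exist.

Kraft sum = 0.859375. Satisfied.


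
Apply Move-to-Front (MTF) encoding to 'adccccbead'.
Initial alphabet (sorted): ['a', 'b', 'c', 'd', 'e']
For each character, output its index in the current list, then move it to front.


MTF encoding:
'a': index 0 in ['a', 'b', 'c', 'd', 'e'] -> ['a', 'b', 'c', 'd', 'e']
'd': index 3 in ['a', 'b', 'c', 'd', 'e'] -> ['d', 'a', 'b', 'c', 'e']
'c': index 3 in ['d', 'a', 'b', 'c', 'e'] -> ['c', 'd', 'a', 'b', 'e']
'c': index 0 in ['c', 'd', 'a', 'b', 'e'] -> ['c', 'd', 'a', 'b', 'e']
'c': index 0 in ['c', 'd', 'a', 'b', 'e'] -> ['c', 'd', 'a', 'b', 'e']
'c': index 0 in ['c', 'd', 'a', 'b', 'e'] -> ['c', 'd', 'a', 'b', 'e']
'b': index 3 in ['c', 'd', 'a', 'b', 'e'] -> ['b', 'c', 'd', 'a', 'e']
'e': index 4 in ['b', 'c', 'd', 'a', 'e'] -> ['e', 'b', 'c', 'd', 'a']
'a': index 4 in ['e', 'b', 'c', 'd', 'a'] -> ['a', 'e', 'b', 'c', 'd']
'd': index 4 in ['a', 'e', 'b', 'c', 'd'] -> ['d', 'a', 'e', 'b', 'c']


Output: [0, 3, 3, 0, 0, 0, 3, 4, 4, 4]


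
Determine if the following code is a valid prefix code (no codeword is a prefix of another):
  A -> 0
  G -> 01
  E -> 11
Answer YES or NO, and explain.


Checking each pair (does one codeword prefix another?):
  A='0' vs G='01': prefix -- VIOLATION

NO -- this is NOT a valid prefix code. A (0) is a prefix of G (01).


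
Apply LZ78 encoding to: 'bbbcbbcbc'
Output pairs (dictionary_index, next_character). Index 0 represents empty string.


LZ78 encoding steps:
Dictionary: {0: ''}
Step 1: w='' (idx 0), next='b' -> output (0, 'b'), add 'b' as idx 1
Step 2: w='b' (idx 1), next='b' -> output (1, 'b'), add 'bb' as idx 2
Step 3: w='' (idx 0), next='c' -> output (0, 'c'), add 'c' as idx 3
Step 4: w='bb' (idx 2), next='c' -> output (2, 'c'), add 'bbc' as idx 4
Step 5: w='b' (idx 1), next='c' -> output (1, 'c'), add 'bc' as idx 5


Encoded: [(0, 'b'), (1, 'b'), (0, 'c'), (2, 'c'), (1, 'c')]


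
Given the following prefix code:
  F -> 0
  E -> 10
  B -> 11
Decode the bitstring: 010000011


Decoding step by step:
Bits 0 -> F
Bits 10 -> E
Bits 0 -> F
Bits 0 -> F
Bits 0 -> F
Bits 0 -> F
Bits 11 -> B


Decoded message: FEFFFFB


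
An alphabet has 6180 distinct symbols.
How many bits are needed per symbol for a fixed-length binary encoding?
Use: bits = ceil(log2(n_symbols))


log2(6180) = 12.5934
Bracket: 2^12 = 4096 < 6180 <= 2^13 = 8192
So ceil(log2(6180)) = 13

bits = ceil(log2(6180)) = ceil(12.5934) = 13 bits


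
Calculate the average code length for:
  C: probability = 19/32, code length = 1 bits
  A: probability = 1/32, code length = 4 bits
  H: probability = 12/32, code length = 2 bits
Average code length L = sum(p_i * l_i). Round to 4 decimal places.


Weighted contributions p_i * l_i:
  C: (19/32) * 1 = 19/32
  A: (1/32) * 4 = 4/32
  H: (12/32) * 2 = 24/32
Sum = (19 + 4 + 24)/32 = 47/32

L = 47/32 = 1.4688 bits/symbol


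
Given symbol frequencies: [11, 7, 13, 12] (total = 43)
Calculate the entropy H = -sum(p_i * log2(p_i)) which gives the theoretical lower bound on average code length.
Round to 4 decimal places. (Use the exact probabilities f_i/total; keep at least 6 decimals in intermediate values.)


Per-symbol terms -p_i * log2(p_i) with p_i = f_i/43:
  p = 11/43 = 0.255814: log2(p) = -1.966833, -p*log2(p) = 0.503143
  p = 7/43 = 0.162791: log2(p) = -2.618910, -p*log2(p) = 0.426334
  p = 13/43 = 0.302326: log2(p) = -1.725825, -p*log2(p) = 0.521761
  p = 12/43 = 0.279070: log2(p) = -1.841302, -p*log2(p) = 0.513852
H = 0.503143 + 0.426334 + 0.521761 + 0.513852 = 1.965090

H = 1.9651 bits/symbol


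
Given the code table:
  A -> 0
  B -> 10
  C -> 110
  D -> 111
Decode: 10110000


Decoding:
10 -> B
110 -> C
0 -> A
0 -> A
0 -> A


Result: BCAAA


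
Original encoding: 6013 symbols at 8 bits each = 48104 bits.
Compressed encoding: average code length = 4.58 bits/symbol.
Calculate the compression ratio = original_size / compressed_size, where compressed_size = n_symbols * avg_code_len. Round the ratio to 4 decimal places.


original_size = n_symbols * orig_bits = 6013 * 8 = 48104 bits
compressed_size = n_symbols * avg_code_len = 6013 * 4.58 = 27539.54 bits
ratio = original_size / compressed_size = 48104 / 27539.54 = 1.7467

Compression ratio = 1.7467


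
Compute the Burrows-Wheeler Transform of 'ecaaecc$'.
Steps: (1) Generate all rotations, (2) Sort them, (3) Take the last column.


Rotations (sorted):
  0: $ecaaecc -> last char: c
  1: aaecc$ec -> last char: c
  2: aecc$eca -> last char: a
  3: c$ecaaec -> last char: c
  4: caaecc$e -> last char: e
  5: cc$ecaae -> last char: e
  6: ecaaecc$ -> last char: $
  7: ecc$ecaa -> last char: a


BWT = ccacee$a


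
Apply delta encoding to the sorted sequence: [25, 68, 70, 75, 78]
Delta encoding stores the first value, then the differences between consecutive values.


First value: 25
Deltas:
  68 - 25 = 43
  70 - 68 = 2
  75 - 70 = 5
  78 - 75 = 3


Delta encoded: [25, 43, 2, 5, 3]


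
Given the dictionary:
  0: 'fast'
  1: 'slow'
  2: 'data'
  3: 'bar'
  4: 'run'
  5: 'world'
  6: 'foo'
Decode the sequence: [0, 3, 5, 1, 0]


Look up each index in the dictionary:
  0 -> 'fast'
  3 -> 'bar'
  5 -> 'world'
  1 -> 'slow'
  0 -> 'fast'

Decoded: "fast bar world slow fast"


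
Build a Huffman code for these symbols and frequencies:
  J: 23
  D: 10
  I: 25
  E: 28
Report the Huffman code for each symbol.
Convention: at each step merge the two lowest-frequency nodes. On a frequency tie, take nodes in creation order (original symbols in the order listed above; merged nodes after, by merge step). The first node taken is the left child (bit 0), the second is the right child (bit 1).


Huffman tree construction:
Step 1: Merge D(10) + J(23) = 33
Step 2: Merge I(25) + E(28) = 53
Step 3: Merge (D+J)(33) + (I+E)(53) = 86
Read each symbol's code off the tree from the root (left child = 0, right child = 1).

Codes:
  J: 01 (length 2)
  D: 00 (length 2)
  I: 10 (length 2)
  E: 11 (length 2)
Average code length: 172/86 = 2.0000 bits/symbol


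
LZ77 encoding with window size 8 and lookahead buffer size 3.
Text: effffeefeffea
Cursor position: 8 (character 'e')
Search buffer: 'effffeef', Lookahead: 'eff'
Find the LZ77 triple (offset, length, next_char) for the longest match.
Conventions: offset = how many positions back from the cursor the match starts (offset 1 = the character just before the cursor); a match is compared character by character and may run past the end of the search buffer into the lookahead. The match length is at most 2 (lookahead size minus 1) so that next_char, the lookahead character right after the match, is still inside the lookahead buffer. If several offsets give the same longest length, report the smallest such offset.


Try each offset into the search buffer:
  offset=1 (pos 7, char 'f'): match length 0
  offset=2 (pos 6, char 'e'): match length 2
  offset=3 (pos 5, char 'e'): match length 1
  offset=4 (pos 4, char 'f'): match length 0
  offset=5 (pos 3, char 'f'): match length 0
  offset=6 (pos 2, char 'f'): match length 0
  offset=7 (pos 1, char 'f'): match length 0
  offset=8 (pos 0, char 'e'): match length 2
Longest match has length 2, found at offsets 2, 8; take the smallest, offset 2.
next_char = character at position 8 + 2 = 10 -> 'f'

Best match: offset=2, length=2 (matching 'ef' starting at position 6)
LZ77 triple: (2, 2, 'f')


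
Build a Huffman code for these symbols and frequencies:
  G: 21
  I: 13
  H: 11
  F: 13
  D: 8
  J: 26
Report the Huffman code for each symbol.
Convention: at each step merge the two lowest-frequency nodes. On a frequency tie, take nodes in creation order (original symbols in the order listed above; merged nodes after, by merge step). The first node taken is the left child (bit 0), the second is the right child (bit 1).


Huffman tree construction:
Step 1: Merge D(8) + H(11) = 19
Step 2: Merge I(13) + F(13) = 26
Step 3: Merge (D+H)(19) + G(21) = 40
Step 4: Merge J(26) + (I+F)(26) = 52
Step 5: Merge ((D+H)+G)(40) + (J+(I+F))(52) = 92
Read each symbol's code off the tree from the root (left child = 0, right child = 1).

Codes:
  G: 01 (length 2)
  I: 110 (length 3)
  H: 001 (length 3)
  F: 111 (length 3)
  D: 000 (length 3)
  J: 10 (length 2)
Average code length: 229/92 = 2.4891 bits/symbol


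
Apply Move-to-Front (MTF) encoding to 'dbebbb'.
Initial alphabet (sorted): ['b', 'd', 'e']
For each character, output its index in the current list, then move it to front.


MTF encoding:
'd': index 1 in ['b', 'd', 'e'] -> ['d', 'b', 'e']
'b': index 1 in ['d', 'b', 'e'] -> ['b', 'd', 'e']
'e': index 2 in ['b', 'd', 'e'] -> ['e', 'b', 'd']
'b': index 1 in ['e', 'b', 'd'] -> ['b', 'e', 'd']
'b': index 0 in ['b', 'e', 'd'] -> ['b', 'e', 'd']
'b': index 0 in ['b', 'e', 'd'] -> ['b', 'e', 'd']


Output: [1, 1, 2, 1, 0, 0]


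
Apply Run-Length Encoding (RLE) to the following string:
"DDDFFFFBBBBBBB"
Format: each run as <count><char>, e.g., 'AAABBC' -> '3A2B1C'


Scanning runs left to right:
  i=0: run of 'D' x 3 -> '3D'
  i=3: run of 'F' x 4 -> '4F'
  i=7: run of 'B' x 7 -> '7B'

RLE = 3D4F7B


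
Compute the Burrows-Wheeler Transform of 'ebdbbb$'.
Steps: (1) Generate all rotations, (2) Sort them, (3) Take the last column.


Rotations (sorted):
  0: $ebdbbb -> last char: b
  1: b$ebdbb -> last char: b
  2: bb$ebdb -> last char: b
  3: bbb$ebd -> last char: d
  4: bdbbb$e -> last char: e
  5: dbbb$eb -> last char: b
  6: ebdbbb$ -> last char: $


BWT = bbbdeb$


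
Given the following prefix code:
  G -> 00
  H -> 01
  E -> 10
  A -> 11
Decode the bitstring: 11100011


Decoding step by step:
Bits 11 -> A
Bits 10 -> E
Bits 00 -> G
Bits 11 -> A


Decoded message: AEGA


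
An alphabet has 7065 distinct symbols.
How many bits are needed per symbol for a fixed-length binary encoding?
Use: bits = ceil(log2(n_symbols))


log2(7065) = 12.7865
Bracket: 2^12 = 4096 < 7065 <= 2^13 = 8192
So ceil(log2(7065)) = 13

bits = ceil(log2(7065)) = ceil(12.7865) = 13 bits


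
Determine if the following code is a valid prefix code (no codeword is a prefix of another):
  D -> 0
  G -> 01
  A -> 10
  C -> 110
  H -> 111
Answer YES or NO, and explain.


Checking each pair (does one codeword prefix another?):
  D='0' vs G='01': prefix -- VIOLATION

NO -- this is NOT a valid prefix code. D (0) is a prefix of G (01).


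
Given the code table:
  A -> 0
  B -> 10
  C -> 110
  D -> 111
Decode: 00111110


Decoding:
0 -> A
0 -> A
111 -> D
110 -> C


Result: AADC


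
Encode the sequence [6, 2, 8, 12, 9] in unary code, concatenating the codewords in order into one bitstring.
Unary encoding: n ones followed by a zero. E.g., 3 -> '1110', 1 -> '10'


Encode each number as n ones followed by a terminating 0:
  6 -> 1111110 (7 bits)
  2 -> 110 (3 bits)
  8 -> 111111110 (9 bits)
  12 -> 1111111111110 (13 bits)
  9 -> 1111111110 (10 bits)
Total length = 7 + 3 + 9 + 13 + 10 = 42 bits.

Unary([6, 2, 8, 12, 9]) = 111111011011111111011111111111101111111110 (42 bits)


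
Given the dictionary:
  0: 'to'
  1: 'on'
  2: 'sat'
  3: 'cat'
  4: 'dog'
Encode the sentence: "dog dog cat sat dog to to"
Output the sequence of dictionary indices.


Look up each word in the dictionary:
  'dog' -> 4
  'dog' -> 4
  'cat' -> 3
  'sat' -> 2
  'dog' -> 4
  'to' -> 0
  'to' -> 0

Encoded: [4, 4, 3, 2, 4, 0, 0]


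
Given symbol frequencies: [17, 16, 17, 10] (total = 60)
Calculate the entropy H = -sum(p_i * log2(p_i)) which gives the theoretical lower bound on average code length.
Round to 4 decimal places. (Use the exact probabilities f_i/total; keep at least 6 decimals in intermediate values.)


Per-symbol terms -p_i * log2(p_i) with p_i = f_i/60:
  p = 17/60 = 0.283333: log2(p) = -1.819428, -p*log2(p) = 0.515505
  p = 16/60 = 0.266667: log2(p) = -1.906891, -p*log2(p) = 0.508504
  p = 17/60 = 0.283333: log2(p) = -1.819428, -p*log2(p) = 0.515505
  p = 10/60 = 0.166667: log2(p) = -2.584963, -p*log2(p) = 0.430827
H = 0.515505 + 0.508504 + 0.515505 + 0.430827 = 1.970341

H = 1.9703 bits/symbol


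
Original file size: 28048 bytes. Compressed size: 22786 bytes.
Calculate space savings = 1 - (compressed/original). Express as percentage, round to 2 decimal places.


ratio = compressed/original = 22786/28048 = 0.812393
savings = 1 - ratio = 1 - 0.812393 = 0.187607
as a percentage: 0.187607 * 100 = 18.76%

Space savings = 1 - 22786/28048 = 18.76%


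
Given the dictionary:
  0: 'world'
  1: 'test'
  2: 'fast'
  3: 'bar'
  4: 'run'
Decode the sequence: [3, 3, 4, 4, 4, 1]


Look up each index in the dictionary:
  3 -> 'bar'
  3 -> 'bar'
  4 -> 'run'
  4 -> 'run'
  4 -> 'run'
  1 -> 'test'

Decoded: "bar bar run run run test"


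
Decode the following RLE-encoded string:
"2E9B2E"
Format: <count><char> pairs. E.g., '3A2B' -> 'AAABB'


Expanding each <count><char> pair:
  2E -> 'EE'
  9B -> 'BBBBBBBBB'
  2E -> 'EE'

Decoded = EEBBBBBBBBBEE


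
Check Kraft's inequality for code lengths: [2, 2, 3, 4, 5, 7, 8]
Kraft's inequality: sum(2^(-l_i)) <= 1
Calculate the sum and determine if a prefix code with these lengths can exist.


Sum = 2^(-2) + 2^(-2) + 2^(-3) + 2^(-4) + 2^(-5) + 2^(-7) + 2^(-8)
    = 0.25 + 0.25 + 0.125 + 0.0625 + 0.03125 + 0.0078125 + 0.00390625
    = 187/256 = 0.73046875
Since 0.73046875 <= 1, Kraft's inequality IS satisfied.
A prefix code with these lengths CAN exist.

Kraft sum = 0.73046875. Satisfied.


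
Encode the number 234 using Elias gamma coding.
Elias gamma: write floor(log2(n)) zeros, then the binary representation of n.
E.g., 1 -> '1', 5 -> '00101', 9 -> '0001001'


num_bits = floor(log2(234)) + 1 = 8
leading_zeros = num_bits - 1 = 7
binary(234) = 11101010

Elias gamma(234) = '0000000' + '11101010' = 000000011101010 (15 bits)


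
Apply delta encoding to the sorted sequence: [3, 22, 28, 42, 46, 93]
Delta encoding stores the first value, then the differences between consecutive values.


First value: 3
Deltas:
  22 - 3 = 19
  28 - 22 = 6
  42 - 28 = 14
  46 - 42 = 4
  93 - 46 = 47


Delta encoded: [3, 19, 6, 14, 4, 47]


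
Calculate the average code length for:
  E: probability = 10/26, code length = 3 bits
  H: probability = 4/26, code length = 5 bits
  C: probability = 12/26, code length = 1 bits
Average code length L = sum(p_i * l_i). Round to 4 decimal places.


Weighted contributions p_i * l_i:
  E: (10/26) * 3 = 30/26
  H: (4/26) * 5 = 20/26
  C: (12/26) * 1 = 12/26
Sum = (30 + 20 + 12)/26 = 62/26

L = 62/26 = 2.3846 bits/symbol


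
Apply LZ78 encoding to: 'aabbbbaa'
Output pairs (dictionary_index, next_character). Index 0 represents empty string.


LZ78 encoding steps:
Dictionary: {0: ''}
Step 1: w='' (idx 0), next='a' -> output (0, 'a'), add 'a' as idx 1
Step 2: w='a' (idx 1), next='b' -> output (1, 'b'), add 'ab' as idx 2
Step 3: w='' (idx 0), next='b' -> output (0, 'b'), add 'b' as idx 3
Step 4: w='b' (idx 3), next='b' -> output (3, 'b'), add 'bb' as idx 4
Step 5: w='a' (idx 1), next='a' -> output (1, 'a'), add 'aa' as idx 5


Encoded: [(0, 'a'), (1, 'b'), (0, 'b'), (3, 'b'), (1, 'a')]


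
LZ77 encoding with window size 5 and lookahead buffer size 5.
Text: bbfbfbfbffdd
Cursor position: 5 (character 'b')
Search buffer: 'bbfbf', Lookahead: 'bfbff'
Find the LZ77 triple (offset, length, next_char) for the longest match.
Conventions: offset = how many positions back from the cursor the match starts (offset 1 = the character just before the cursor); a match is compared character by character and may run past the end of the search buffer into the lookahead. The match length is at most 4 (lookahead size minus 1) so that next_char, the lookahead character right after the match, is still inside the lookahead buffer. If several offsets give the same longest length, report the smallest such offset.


Try each offset into the search buffer:
  offset=1 (pos 4, char 'f'): match length 0
  offset=2 (pos 3, char 'b'): match length 4
  offset=3 (pos 2, char 'f'): match length 0
  offset=4 (pos 1, char 'b'): match length 4
  offset=5 (pos 0, char 'b'): match length 1
Longest match has length 4, found at offsets 2, 4; take the smallest, offset 2.
next_char = character at position 5 + 4 = 9 -> 'f'

Best match: offset=2, length=4 (matching 'bfbf' starting at position 3)
LZ77 triple: (2, 4, 'f')


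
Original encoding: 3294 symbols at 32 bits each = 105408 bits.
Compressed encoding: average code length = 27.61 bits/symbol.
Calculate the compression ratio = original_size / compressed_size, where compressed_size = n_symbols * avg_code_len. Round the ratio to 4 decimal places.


original_size = n_symbols * orig_bits = 3294 * 32 = 105408 bits
compressed_size = n_symbols * avg_code_len = 3294 * 27.61 = 90947.34 bits
ratio = original_size / compressed_size = 105408 / 90947.34 = 1.159

Compression ratio = 1.159


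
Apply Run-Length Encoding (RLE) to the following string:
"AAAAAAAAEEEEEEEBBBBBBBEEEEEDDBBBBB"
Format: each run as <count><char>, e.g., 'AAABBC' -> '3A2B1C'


Scanning runs left to right:
  i=0: run of 'A' x 8 -> '8A'
  i=8: run of 'E' x 7 -> '7E'
  i=15: run of 'B' x 7 -> '7B'
  i=22: run of 'E' x 5 -> '5E'
  i=27: run of 'D' x 2 -> '2D'
  i=29: run of 'B' x 5 -> '5B'

RLE = 8A7E7B5E2D5B


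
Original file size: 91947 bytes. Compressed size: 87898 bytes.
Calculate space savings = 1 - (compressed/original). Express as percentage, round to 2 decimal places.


ratio = compressed/original = 87898/91947 = 0.955964
savings = 1 - ratio = 1 - 0.955964 = 0.044036
as a percentage: 0.044036 * 100 = 4.4%

Space savings = 1 - 87898/91947 = 4.4%


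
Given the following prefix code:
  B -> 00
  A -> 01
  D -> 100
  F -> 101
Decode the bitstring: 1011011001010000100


Decoding step by step:
Bits 101 -> F
Bits 101 -> F
Bits 100 -> D
Bits 101 -> F
Bits 00 -> B
Bits 00 -> B
Bits 100 -> D


Decoded message: FFDFBBD


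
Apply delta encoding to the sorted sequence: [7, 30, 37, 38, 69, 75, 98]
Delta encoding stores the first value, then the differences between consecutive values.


First value: 7
Deltas:
  30 - 7 = 23
  37 - 30 = 7
  38 - 37 = 1
  69 - 38 = 31
  75 - 69 = 6
  98 - 75 = 23


Delta encoded: [7, 23, 7, 1, 31, 6, 23]


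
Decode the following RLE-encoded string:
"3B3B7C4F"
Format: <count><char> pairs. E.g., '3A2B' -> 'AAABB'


Expanding each <count><char> pair:
  3B -> 'BBB'
  3B -> 'BBB'
  7C -> 'CCCCCCC'
  4F -> 'FFFF'

Decoded = BBBBBBCCCCCCCFFFF


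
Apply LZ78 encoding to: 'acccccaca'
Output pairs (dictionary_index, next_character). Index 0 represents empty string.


LZ78 encoding steps:
Dictionary: {0: ''}
Step 1: w='' (idx 0), next='a' -> output (0, 'a'), add 'a' as idx 1
Step 2: w='' (idx 0), next='c' -> output (0, 'c'), add 'c' as idx 2
Step 3: w='c' (idx 2), next='c' -> output (2, 'c'), add 'cc' as idx 3
Step 4: w='cc' (idx 3), next='a' -> output (3, 'a'), add 'cca' as idx 4
Step 5: w='c' (idx 2), next='a' -> output (2, 'a'), add 'ca' as idx 5


Encoded: [(0, 'a'), (0, 'c'), (2, 'c'), (3, 'a'), (2, 'a')]
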